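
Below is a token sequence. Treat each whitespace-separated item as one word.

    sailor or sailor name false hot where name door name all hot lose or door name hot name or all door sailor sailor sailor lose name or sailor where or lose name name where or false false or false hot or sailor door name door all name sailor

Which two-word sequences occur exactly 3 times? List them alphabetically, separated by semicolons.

door name; or sailor

Bigram counts meeting the condition (exactly 3 times):
  door name: 3
  or sailor: 3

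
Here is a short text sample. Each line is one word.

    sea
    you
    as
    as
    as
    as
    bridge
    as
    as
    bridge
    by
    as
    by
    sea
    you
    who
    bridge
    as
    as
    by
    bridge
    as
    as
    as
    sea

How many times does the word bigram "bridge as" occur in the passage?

3

Scanning the 24 overlapping bigram windows for "bridge as":
  position 7–8: bridge as
  position 17–18: bridge as
  position 21–22: bridge as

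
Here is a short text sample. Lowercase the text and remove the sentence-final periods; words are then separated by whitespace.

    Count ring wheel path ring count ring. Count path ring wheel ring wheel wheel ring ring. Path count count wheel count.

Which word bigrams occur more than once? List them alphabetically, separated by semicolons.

count ring; path ring; ring count; ring wheel; wheel ring

Bigram counts meeting the condition (more than once):
  count ring: 2
  path ring: 2
  ring count: 2
  ring wheel: 3
  wheel ring: 2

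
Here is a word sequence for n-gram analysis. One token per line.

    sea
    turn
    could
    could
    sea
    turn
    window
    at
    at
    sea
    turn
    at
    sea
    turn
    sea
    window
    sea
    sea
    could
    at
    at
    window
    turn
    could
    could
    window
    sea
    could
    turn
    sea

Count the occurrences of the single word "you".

0

Scanning the 30 tokens for "you":
  (none found)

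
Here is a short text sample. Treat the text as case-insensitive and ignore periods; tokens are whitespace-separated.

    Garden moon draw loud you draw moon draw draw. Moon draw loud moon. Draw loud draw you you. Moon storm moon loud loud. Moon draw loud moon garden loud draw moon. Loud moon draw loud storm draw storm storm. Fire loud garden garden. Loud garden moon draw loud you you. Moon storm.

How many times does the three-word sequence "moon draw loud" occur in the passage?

Scanning the 50 overlapping trigram windows for "moon draw loud":
  position 2–4: moon draw loud
  position 10–12: moon draw loud
  position 13–15: moon draw loud
  position 24–26: moon draw loud
  position 33–35: moon draw loud
  position 46–48: moon draw loud

6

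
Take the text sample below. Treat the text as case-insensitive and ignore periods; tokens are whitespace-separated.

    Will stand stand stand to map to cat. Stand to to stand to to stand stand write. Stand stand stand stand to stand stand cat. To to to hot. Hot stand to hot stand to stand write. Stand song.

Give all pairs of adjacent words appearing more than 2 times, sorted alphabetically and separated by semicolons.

Bigram counts meeting the condition (more than 2 times):
  stand stand: 7
  stand to: 6
  to stand: 4
  to to: 4

stand stand; stand to; to stand; to to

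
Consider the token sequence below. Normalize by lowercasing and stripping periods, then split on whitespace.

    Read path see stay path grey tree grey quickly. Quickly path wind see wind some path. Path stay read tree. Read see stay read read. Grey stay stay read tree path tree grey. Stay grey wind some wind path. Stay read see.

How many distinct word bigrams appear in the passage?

42 tokens → 41 bigram windows in total.
Repeated bigrams (each contributes count−1 duplicates):
  stay read: 4
  grey stay: 2
  path stay: 2
  read see: 2
  read tree: 2
  see stay: 2
  tree grey: 2
  wind some: 2
10 duplicate windows → 41 − 10 = 31 distinct.

31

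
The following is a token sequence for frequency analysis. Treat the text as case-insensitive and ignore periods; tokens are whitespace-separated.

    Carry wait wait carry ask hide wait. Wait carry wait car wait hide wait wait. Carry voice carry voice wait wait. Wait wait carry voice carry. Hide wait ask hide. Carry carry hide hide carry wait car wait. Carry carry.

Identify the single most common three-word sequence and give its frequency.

"wait wait carry", 4 times

Trigram frequencies (highest first):
  wait wait carry: 4
  hide wait wait: 2
  carry wait car: 2
  wait car wait: 2
  wait carry voice: 2
  carry voice carry: 2
  … (23 more, each ≤ 2)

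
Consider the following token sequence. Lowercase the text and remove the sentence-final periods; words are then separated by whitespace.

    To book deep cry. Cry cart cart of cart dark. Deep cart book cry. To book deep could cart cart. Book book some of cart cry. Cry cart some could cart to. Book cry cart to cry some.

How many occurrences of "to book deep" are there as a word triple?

Scanning the 36 overlapping trigram windows for "to book deep":
  position 1–3: to book deep
  position 15–17: to book deep

2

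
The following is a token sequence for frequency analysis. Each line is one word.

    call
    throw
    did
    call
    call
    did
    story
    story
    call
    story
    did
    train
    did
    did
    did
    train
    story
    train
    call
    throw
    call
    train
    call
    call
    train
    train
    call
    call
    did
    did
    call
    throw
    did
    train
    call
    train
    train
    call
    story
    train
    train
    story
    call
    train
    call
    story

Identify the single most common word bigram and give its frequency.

Bigram frequencies (highest first):
  train call: 6
  call train: 4
  call throw: 3
  call call: 3
  call story: 3
  did train: 3
  … (13 more, each ≤ 3)

"train call", 6 times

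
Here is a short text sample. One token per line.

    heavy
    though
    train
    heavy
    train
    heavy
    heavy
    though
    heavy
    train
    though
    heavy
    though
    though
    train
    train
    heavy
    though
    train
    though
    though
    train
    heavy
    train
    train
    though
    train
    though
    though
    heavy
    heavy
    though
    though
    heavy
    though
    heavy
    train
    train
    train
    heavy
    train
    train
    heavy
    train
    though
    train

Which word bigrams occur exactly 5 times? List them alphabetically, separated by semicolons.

Bigram counts meeting the condition (exactly 5 times):
  though heavy: 5
  train though: 5
  train train: 5

though heavy; train though; train train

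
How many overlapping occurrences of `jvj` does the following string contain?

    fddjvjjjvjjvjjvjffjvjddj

5

Sliding a length-3 window over the 24 characters (22 positions):
  position 4–6: jvj
  position 8–10: jvj
  position 11–13: jvj
  position 14–16: jvj
  position 19–21: jvj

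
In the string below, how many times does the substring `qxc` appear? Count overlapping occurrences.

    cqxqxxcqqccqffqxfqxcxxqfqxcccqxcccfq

3

Sliding a length-3 window over the 36 characters (34 positions):
  position 18–20: qxc
  position 25–27: qxc
  position 30–32: qxc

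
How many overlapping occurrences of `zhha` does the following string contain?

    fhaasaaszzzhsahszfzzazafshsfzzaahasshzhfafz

Sliding a length-4 window over the 43 characters (40 positions):
  (no match at any position)

0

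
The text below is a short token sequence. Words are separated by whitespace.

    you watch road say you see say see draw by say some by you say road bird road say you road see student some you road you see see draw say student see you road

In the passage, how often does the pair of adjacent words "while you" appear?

Scanning the 34 overlapping bigram windows for "while you":
  (none found)

0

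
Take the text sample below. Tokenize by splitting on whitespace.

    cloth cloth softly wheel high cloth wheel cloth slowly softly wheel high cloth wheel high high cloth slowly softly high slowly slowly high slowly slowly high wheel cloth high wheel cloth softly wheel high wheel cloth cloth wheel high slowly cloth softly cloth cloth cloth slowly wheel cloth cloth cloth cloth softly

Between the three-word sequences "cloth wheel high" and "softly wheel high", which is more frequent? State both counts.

"softly wheel high" (3 vs 2)

"cloth wheel high": 2 occurrences
"softly wheel high": 3 occurrences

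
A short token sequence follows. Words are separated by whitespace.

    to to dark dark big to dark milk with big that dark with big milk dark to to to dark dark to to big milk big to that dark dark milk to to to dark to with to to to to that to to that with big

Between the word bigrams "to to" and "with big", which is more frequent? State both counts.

"to to": 10 occurrences
"with big": 3 occurrences

"to to" (10 vs 3)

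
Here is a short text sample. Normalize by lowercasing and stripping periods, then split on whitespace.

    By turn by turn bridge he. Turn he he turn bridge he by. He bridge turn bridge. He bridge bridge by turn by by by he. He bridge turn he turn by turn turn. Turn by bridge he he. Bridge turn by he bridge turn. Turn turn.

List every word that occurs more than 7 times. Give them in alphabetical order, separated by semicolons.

Unigram counts meeting the condition (more than 7 times):
  bridge: 10
  by: 10
  he: 12
  turn: 15

bridge; by; he; turn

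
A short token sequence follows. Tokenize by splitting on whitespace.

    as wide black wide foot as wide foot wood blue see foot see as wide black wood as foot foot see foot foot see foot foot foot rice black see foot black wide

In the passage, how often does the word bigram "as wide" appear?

Scanning the 32 overlapping bigram windows for "as wide":
  position 1–2: as wide
  position 6–7: as wide
  position 14–15: as wide

3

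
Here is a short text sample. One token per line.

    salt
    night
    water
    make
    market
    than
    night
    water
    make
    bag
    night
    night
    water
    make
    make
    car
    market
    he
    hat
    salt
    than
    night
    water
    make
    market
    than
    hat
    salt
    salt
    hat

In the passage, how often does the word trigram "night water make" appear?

Scanning the 28 overlapping trigram windows for "night water make":
  position 2–4: night water make
  position 7–9: night water make
  position 12–14: night water make
  position 22–24: night water make

4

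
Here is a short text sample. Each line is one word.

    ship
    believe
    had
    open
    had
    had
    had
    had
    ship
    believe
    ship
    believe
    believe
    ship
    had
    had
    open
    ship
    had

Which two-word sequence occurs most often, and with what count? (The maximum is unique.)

"had had", 4 times

Bigram frequencies (highest first):
  had had: 4
  ship believe: 3
  had open: 2
  believe ship: 2
  ship had: 2
  believe had: 1
  … (4 more, each ≤ 1)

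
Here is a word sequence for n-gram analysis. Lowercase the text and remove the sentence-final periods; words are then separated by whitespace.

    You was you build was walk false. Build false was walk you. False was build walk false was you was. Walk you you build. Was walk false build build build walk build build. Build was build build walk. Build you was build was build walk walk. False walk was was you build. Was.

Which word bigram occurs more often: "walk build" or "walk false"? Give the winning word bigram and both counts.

"walk build": 2 occurrences
"walk false": 4 occurrences

"walk false" (4 vs 2)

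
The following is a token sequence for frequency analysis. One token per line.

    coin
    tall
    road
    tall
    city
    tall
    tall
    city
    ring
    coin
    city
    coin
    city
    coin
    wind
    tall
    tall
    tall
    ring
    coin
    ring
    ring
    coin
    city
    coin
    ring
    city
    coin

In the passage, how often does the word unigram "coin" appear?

Scanning the 28 tokens for "coin":
  position 1: coin
  position 10: coin
  position 12: coin
  position 14: coin
  position 20: coin
  position 23: coin
  position 25: coin
  position 28: coin

8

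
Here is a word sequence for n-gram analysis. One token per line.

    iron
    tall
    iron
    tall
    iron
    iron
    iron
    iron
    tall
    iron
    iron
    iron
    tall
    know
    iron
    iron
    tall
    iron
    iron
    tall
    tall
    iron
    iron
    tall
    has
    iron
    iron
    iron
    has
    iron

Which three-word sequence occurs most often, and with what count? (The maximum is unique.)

"iron iron tall", 5 times

Trigram frequencies (highest first):
  iron iron tall: 5
  iron tall iron: 4
  tall iron iron: 4
  iron iron iron: 4
  tall iron tall: 1
  iron tall know: 1
  … (9 more, each ≤ 1)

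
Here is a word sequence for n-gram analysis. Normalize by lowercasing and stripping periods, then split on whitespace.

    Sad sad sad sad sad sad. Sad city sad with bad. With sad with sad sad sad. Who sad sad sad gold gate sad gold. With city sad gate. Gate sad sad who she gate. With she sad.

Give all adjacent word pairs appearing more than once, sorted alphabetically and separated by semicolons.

city sad; gate sad; sad gold; sad sad; sad who; sad with; with sad

Bigram counts meeting the condition (more than once):
  city sad: 2
  gate sad: 2
  sad gold: 2
  sad sad: 11
  sad who: 2
  sad with: 2
  with sad: 2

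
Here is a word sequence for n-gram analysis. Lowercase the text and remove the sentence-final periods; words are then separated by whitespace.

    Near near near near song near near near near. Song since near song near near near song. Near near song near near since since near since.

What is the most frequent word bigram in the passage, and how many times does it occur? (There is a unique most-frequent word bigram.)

"near near", 10 times

Bigram frequencies (highest first):
  near near: 10
  near song: 5
  song near: 4
  since near: 2
  near since: 2
  song since: 1
  … (1 more, each ≤ 1)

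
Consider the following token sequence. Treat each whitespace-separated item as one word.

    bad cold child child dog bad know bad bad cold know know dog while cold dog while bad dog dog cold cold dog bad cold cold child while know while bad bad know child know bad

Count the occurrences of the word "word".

0

Scanning the 36 tokens for "word":
  (none found)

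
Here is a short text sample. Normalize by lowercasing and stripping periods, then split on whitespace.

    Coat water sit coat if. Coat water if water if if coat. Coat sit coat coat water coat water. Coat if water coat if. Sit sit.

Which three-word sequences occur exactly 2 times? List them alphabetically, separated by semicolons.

coat water coat; water coat if

Trigram counts meeting the condition (exactly 2 times):
  coat water coat: 2
  water coat if: 2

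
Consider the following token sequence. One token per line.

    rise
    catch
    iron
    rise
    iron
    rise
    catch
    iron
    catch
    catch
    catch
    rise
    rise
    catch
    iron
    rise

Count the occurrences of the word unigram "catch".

6

Scanning the 16 tokens for "catch":
  position 2: catch
  position 7: catch
  position 9: catch
  position 10: catch
  position 11: catch
  position 14: catch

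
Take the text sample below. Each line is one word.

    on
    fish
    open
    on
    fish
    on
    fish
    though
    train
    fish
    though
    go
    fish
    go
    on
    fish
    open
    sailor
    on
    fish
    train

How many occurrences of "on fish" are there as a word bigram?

Scanning the 20 overlapping bigram windows for "on fish":
  position 1–2: on fish
  position 4–5: on fish
  position 6–7: on fish
  position 15–16: on fish
  position 19–20: on fish

5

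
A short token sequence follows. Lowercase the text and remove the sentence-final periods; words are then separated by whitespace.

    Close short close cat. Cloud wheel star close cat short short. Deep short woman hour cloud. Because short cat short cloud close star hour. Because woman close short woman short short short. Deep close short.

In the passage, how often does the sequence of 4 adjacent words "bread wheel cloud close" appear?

0

Scanning the 32 overlapping 4-gram windows for "bread wheel cloud close":
  (none found)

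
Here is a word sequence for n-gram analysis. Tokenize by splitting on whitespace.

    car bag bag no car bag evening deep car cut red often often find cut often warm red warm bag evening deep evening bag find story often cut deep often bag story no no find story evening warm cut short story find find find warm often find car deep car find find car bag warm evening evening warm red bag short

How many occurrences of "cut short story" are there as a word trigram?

1

Scanning the 59 overlapping trigram windows for "cut short story":
  position 39–41: cut short story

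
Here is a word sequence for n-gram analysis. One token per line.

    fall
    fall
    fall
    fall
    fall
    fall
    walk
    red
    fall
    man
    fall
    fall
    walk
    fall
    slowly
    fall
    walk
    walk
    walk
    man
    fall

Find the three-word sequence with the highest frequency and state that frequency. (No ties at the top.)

Trigram frequencies (highest first):
  fall fall fall: 4
  fall fall walk: 2
  fall walk red: 1
  walk red fall: 1
  red fall man: 1
  fall man fall: 1
  … (9 more, each ≤ 1)

"fall fall fall", 4 times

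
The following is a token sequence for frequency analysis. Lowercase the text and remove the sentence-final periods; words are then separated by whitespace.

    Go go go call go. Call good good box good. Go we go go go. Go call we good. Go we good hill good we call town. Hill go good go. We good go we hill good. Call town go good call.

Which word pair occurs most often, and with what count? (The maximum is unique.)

Bigram frequencies (highest first):
  go go: 5
  good go: 4
  go we: 4
  go call: 3
  we good: 3
  hill good: 2
  … (17 more, each ≤ 2)

"go go", 5 times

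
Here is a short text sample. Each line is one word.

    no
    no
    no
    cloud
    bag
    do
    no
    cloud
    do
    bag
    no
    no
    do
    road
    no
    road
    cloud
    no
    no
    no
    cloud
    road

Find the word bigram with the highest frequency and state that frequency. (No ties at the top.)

"no no", 5 times

Bigram frequencies (highest first):
  no no: 5
  no cloud: 3
  cloud bag: 1
  bag do: 1
  do no: 1
  cloud do: 1
  … (9 more, each ≤ 1)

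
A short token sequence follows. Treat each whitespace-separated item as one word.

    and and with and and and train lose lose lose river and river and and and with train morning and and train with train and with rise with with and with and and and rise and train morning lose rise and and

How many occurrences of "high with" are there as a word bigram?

Scanning the 41 overlapping bigram windows for "high with":
  (none found)

0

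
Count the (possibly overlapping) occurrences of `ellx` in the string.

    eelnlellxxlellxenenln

Sliding a length-4 window over the 21 characters (18 positions):
  position 6–9: ellx
  position 12–15: ellx

2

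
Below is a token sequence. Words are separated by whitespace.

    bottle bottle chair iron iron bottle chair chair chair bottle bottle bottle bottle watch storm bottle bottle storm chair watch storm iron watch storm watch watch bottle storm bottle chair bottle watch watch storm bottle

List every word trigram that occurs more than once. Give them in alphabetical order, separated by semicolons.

bottle bottle bottle; watch storm bottle

Trigram counts meeting the condition (more than once):
  bottle bottle bottle: 2
  watch storm bottle: 2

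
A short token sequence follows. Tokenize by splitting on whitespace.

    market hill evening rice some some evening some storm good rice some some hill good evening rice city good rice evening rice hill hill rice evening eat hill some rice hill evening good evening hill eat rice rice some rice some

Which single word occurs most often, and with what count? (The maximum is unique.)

Unigram frequencies (highest first):
  rice: 10
  some: 8
  hill: 7
  evening: 7
  good: 4
  eat: 2
  … (3 more, each ≤ 1)

"rice", 10 times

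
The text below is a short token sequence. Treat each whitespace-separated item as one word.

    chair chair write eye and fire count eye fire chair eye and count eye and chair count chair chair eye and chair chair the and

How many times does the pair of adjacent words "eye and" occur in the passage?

4

Scanning the 24 overlapping bigram windows for "eye and":
  position 4–5: eye and
  position 11–12: eye and
  position 14–15: eye and
  position 20–21: eye and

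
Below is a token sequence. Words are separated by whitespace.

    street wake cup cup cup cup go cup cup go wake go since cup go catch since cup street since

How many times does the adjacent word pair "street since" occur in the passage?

Scanning the 19 overlapping bigram windows for "street since":
  position 19–20: street since

1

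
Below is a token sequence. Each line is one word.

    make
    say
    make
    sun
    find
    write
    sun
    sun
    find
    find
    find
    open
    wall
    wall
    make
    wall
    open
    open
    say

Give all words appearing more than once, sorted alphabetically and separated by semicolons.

Unigram counts meeting the condition (more than once):
  find: 4
  make: 3
  open: 3
  say: 2
  sun: 3
  wall: 3

find; make; open; say; sun; wall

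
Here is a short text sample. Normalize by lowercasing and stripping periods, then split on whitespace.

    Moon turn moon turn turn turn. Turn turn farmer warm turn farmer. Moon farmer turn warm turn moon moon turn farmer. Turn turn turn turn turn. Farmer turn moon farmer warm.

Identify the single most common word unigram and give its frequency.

"turn", 16 times

Unigram frequencies (highest first):
  turn: 16
  moon: 6
  farmer: 6
  warm: 3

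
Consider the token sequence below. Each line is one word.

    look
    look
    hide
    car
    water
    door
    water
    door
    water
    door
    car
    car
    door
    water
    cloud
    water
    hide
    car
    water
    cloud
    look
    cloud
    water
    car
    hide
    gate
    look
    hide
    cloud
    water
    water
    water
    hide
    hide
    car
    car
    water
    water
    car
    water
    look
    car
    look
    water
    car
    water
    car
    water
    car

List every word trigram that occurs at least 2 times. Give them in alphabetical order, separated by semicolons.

car water car; door water door; hide car water; water car water; water door water

Trigram counts meeting the condition (at least 2 times):
  car water car: 2
  door water door: 2
  hide car water: 2
  water car water: 3
  water door water: 2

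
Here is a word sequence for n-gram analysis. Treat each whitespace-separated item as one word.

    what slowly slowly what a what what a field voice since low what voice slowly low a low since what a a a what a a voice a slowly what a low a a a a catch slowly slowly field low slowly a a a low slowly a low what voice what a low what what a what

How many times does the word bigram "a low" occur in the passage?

5

Scanning the 57 overlapping bigram windows for "a low":
  position 17–18: a low
  position 31–32: a low
  position 45–46: a low
  position 48–49: a low
  position 53–54: a low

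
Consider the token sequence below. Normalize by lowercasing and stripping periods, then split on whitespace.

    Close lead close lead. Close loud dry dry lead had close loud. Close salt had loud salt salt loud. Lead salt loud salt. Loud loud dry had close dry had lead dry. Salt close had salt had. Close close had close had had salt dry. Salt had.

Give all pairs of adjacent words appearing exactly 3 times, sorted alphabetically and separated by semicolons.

Bigram counts meeting the condition (exactly 3 times):
  close had: 3
  salt had: 3
  salt loud: 3

close had; salt had; salt loud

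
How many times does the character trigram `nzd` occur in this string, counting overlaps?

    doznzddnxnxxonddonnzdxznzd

Sliding a length-3 window over the 26 characters (24 positions):
  position 4–6: nzd
  position 19–21: nzd
  position 24–26: nzd

3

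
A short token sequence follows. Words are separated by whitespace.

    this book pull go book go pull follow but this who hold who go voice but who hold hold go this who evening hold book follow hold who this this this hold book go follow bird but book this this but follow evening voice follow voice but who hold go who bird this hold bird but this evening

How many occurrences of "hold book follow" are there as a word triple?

1

Scanning the 56 overlapping trigram windows for "hold book follow":
  position 24–26: hold book follow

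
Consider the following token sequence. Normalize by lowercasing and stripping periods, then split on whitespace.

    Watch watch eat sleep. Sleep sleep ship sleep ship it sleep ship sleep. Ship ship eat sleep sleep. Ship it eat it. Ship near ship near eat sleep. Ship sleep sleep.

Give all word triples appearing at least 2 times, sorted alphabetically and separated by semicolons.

Trigram counts meeting the condition (at least 2 times):
  eat sleep sleep: 2
  ship sleep ship: 2
  sleep ship it: 2
  sleep ship sleep: 3
  sleep sleep ship: 2

eat sleep sleep; ship sleep ship; sleep ship it; sleep ship sleep; sleep sleep ship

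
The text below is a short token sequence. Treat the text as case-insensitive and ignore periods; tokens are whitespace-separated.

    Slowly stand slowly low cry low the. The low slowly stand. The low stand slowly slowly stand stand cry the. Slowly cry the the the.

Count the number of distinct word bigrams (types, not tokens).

17

25 tokens → 24 bigram windows in total.
Repeated bigrams (each contributes count−1 duplicates):
  slowly stand: 3
  the the: 3
  cry the: 2
  stand slowly: 2
  the low: 2
7 duplicate windows → 24 − 7 = 17 distinct.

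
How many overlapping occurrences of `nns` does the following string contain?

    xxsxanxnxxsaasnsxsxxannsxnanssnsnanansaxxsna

1

Sliding a length-3 window over the 44 characters (42 positions):
  position 22–24: nns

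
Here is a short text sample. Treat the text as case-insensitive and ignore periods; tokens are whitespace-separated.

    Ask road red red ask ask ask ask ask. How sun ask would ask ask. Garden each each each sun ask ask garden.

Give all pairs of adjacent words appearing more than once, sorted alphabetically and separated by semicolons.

Bigram counts meeting the condition (more than once):
  ask ask: 6
  ask garden: 2
  each each: 2
  sun ask: 2

ask ask; ask garden; each each; sun ask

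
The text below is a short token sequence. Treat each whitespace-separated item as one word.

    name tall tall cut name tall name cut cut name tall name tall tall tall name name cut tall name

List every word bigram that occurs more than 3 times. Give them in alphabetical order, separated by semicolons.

name tall; tall name

Bigram counts meeting the condition (more than 3 times):
  name tall: 4
  tall name: 4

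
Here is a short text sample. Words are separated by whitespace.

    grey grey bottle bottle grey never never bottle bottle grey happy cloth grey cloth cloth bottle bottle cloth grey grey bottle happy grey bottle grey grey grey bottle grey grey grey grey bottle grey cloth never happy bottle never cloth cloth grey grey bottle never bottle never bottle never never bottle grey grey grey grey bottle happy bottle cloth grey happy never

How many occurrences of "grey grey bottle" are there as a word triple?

Scanning the 60 overlapping trigram windows for "grey grey bottle":
  position 1–3: grey grey bottle
  position 19–21: grey grey bottle
  position 26–28: grey grey bottle
  position 31–33: grey grey bottle
  position 42–44: grey grey bottle
  position 54–56: grey grey bottle

6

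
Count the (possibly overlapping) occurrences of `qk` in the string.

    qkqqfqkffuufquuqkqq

Sliding a length-2 window over the 19 characters (18 positions):
  position 1–2: qk
  position 6–7: qk
  position 16–17: qk

3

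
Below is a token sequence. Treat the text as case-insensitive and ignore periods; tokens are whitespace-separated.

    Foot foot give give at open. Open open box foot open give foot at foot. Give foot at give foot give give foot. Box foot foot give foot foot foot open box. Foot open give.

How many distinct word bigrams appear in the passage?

35 tokens → 34 bigram windows in total.
Repeated bigrams (each contributes count−1 duplicates):
  give foot: 5
  foot foot: 4
  foot give: 4
  box foot: 3
  foot open: 3
  foot at: 2
  give give: 2
  open box: 2
  … (2 more repeated)
19 duplicate windows → 34 − 19 = 15 distinct.

15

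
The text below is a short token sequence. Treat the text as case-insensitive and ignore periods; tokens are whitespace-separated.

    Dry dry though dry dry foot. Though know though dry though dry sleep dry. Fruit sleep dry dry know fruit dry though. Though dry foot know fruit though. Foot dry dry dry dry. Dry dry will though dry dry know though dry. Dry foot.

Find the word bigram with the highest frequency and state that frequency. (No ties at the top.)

"dry dry", 10 times

Bigram frequencies (highest first):
  dry dry: 10
  though dry: 6
  dry though: 3
  dry foot: 3
  know though: 2
  sleep dry: 2
  … (15 more, each ≤ 2)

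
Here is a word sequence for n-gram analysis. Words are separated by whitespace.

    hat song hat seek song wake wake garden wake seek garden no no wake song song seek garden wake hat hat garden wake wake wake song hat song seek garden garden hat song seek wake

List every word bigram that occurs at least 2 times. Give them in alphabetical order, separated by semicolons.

Bigram counts meeting the condition (at least 2 times):
  garden wake: 3
  hat song: 3
  seek garden: 3
  song hat: 2
  song seek: 3
  wake song: 2
  wake wake: 3

garden wake; hat song; seek garden; song hat; song seek; wake song; wake wake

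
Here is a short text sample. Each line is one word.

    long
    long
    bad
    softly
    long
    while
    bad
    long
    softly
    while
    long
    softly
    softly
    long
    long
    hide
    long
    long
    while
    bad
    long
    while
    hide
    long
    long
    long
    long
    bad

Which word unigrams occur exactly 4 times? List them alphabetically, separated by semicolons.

Unigram counts meeting the condition (exactly 4 times):
  bad: 4
  softly: 4
  while: 4

bad; softly; while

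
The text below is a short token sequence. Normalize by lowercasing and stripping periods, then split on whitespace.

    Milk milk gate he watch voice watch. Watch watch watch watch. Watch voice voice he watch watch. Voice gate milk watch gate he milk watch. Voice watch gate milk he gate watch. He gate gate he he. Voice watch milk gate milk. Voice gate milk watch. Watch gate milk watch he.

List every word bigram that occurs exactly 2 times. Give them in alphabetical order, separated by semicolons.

he gate; he watch; milk gate; voice gate; watch he

Bigram counts meeting the condition (exactly 2 times):
  he gate: 2
  he watch: 2
  milk gate: 2
  voice gate: 2
  watch he: 2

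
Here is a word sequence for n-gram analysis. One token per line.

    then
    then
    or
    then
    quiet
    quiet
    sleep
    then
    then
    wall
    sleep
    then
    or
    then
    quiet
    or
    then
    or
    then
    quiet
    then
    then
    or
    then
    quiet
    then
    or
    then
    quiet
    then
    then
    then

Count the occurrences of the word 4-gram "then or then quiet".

Scanning the 29 overlapping 4-gram windows for "then or then quiet":
  position 2–5: then or then quiet
  position 12–15: then or then quiet
  position 17–20: then or then quiet
  position 22–25: then or then quiet
  position 26–29: then or then quiet

5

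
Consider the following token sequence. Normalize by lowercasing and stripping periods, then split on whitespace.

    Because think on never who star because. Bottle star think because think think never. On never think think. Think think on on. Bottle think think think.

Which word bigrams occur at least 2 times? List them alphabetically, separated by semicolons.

because think; on never; think on; think think

Bigram counts meeting the condition (at least 2 times):
  because think: 2
  on never: 2
  think on: 2
  think think: 6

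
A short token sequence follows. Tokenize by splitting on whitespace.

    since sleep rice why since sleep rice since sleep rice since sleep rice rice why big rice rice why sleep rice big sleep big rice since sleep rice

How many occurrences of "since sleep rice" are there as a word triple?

5

Scanning the 26 overlapping trigram windows for "since sleep rice":
  position 1–3: since sleep rice
  position 5–7: since sleep rice
  position 8–10: since sleep rice
  position 11–13: since sleep rice
  position 26–28: since sleep rice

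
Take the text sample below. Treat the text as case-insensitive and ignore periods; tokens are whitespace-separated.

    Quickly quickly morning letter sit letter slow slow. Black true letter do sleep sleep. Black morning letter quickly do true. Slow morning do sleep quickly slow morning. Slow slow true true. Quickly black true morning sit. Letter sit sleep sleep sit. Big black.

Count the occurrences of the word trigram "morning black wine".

0

Scanning the 41 overlapping trigram windows for "morning black wine":
  (none found)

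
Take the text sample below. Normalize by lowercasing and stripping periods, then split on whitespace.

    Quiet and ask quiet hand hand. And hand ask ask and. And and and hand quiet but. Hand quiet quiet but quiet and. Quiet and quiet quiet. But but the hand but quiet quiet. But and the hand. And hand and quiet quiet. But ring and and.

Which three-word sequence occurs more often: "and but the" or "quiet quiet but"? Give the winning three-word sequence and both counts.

"and but the": 0 occurrences
"quiet quiet but": 4 occurrences

"quiet quiet but" (4 vs 0)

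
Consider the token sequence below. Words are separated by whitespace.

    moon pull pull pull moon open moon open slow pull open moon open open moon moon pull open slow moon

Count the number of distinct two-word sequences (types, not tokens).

11

20 tokens → 19 bigram windows in total.
Repeated bigrams (each contributes count−1 duplicates):
  moon open: 3
  open moon: 3
  moon pull: 2
  open slow: 2
  pull open: 2
  pull pull: 2
8 duplicate windows → 19 − 8 = 11 distinct.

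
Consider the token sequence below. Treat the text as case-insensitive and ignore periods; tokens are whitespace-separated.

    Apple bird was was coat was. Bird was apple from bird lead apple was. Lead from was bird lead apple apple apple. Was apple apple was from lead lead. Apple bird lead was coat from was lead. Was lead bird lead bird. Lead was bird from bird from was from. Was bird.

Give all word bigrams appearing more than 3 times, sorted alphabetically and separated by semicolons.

bird lead; from was; was bird

Bigram counts meeting the condition (more than 3 times):
  bird lead: 5
  from was: 4
  was bird: 4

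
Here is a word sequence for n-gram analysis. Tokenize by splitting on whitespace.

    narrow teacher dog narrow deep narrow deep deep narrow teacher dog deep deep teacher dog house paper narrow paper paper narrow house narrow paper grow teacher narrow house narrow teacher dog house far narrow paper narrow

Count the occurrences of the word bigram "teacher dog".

4

Scanning the 35 overlapping bigram windows for "teacher dog":
  position 2–3: teacher dog
  position 10–11: teacher dog
  position 14–15: teacher dog
  position 30–31: teacher dog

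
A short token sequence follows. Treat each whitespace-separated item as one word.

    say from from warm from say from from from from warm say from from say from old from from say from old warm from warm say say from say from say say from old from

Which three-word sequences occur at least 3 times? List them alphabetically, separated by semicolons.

Trigram counts meeting the condition (at least 3 times):
  from say from: 4
  say from from: 3
  say from old: 3

from say from; say from from; say from old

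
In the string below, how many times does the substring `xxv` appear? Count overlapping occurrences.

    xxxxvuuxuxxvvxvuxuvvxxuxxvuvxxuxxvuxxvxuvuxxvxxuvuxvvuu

Sliding a length-3 window over the 55 characters (53 positions):
  position 3–5: xxv
  position 10–12: xxv
  position 24–26: xxv
  position 32–34: xxv
  position 36–38: xxv
  position 43–45: xxv

6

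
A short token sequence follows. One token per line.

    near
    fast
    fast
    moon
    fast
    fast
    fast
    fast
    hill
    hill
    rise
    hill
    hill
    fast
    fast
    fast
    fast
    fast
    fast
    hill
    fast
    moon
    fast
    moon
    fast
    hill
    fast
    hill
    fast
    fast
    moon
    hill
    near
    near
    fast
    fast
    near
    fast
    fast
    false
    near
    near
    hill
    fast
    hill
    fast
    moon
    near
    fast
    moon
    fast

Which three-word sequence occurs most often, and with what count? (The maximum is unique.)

Trigram frequencies (highest first):
  fast fast fast: 6
  fast moon fast: 4
  fast hill fast: 4
  near fast fast: 3
  fast fast moon: 2
  fast fast hill: 2
  … (25 more, each ≤ 2)

"fast fast fast", 6 times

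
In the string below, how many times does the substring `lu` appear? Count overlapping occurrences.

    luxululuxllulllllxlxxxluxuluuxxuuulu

Sliding a length-2 window over the 36 characters (35 positions):
  position 1–2: lu
  position 5–6: lu
  position 7–8: lu
  position 11–12: lu
  position 23–24: lu
  position 27–28: lu
  position 35–36: lu

7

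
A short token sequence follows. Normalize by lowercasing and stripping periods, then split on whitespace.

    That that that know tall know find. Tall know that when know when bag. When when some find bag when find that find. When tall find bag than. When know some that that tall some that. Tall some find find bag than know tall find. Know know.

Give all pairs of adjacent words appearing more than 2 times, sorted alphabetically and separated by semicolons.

find bag; that that

Bigram counts meeting the condition (more than 2 times):
  find bag: 3
  that that: 3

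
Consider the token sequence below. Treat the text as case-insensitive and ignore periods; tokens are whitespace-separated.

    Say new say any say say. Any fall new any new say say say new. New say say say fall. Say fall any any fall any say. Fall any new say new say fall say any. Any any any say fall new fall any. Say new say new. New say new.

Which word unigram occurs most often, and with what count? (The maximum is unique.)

"say", 19 times

Unigram frequencies (highest first):
  say: 19
  new: 12
  any: 12
  fall: 8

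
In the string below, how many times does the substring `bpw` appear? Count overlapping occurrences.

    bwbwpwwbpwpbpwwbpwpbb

Sliding a length-3 window over the 21 characters (19 positions):
  position 8–10: bpw
  position 12–14: bpw
  position 16–18: bpw

3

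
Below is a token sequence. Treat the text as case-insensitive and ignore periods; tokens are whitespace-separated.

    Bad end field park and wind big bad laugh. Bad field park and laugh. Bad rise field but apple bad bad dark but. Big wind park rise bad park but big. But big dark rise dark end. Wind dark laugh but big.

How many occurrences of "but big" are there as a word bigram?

4

Scanning the 41 overlapping bigram windows for "but big":
  position 23–24: but big
  position 30–31: but big
  position 32–33: but big
  position 41–42: but big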